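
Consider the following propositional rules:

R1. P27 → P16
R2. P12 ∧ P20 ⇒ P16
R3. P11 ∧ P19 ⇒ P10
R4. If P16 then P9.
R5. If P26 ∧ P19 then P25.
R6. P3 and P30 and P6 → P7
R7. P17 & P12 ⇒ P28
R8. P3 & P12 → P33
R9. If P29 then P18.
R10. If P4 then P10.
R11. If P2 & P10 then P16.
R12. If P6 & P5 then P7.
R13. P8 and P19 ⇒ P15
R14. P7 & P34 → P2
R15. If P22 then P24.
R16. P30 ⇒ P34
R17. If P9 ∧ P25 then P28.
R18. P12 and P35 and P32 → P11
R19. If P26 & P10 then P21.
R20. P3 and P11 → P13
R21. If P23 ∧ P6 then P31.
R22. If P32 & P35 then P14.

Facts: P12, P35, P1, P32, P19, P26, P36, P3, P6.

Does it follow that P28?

No

Forward chaining from the given facts derives: P25, P33, P11, P13, P14, P10, P21.
Rules concluding P28: R7 needs P17; R17 needs P9 — none of these are established.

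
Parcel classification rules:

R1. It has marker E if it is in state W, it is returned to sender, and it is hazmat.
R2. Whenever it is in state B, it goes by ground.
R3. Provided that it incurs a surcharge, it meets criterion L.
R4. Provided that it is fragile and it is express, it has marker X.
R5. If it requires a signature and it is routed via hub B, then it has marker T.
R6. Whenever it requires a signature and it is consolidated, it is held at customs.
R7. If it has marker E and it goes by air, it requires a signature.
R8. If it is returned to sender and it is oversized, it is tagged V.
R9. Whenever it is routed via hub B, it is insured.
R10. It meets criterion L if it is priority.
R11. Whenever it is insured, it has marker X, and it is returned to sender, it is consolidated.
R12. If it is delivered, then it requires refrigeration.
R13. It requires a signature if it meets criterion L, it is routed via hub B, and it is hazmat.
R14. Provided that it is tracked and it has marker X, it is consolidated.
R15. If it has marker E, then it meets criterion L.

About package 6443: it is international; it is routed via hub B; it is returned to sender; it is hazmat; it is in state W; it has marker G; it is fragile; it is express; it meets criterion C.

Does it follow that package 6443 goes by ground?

No

Forward chaining from the given facts derives: has marker E, has marker X, is insured, is consolidated, meets criterion L, requires a signature, has marker T, is held at customs.
The only rule concluding "it goes by ground" is R2, which needs "it is in state B"; that is never established.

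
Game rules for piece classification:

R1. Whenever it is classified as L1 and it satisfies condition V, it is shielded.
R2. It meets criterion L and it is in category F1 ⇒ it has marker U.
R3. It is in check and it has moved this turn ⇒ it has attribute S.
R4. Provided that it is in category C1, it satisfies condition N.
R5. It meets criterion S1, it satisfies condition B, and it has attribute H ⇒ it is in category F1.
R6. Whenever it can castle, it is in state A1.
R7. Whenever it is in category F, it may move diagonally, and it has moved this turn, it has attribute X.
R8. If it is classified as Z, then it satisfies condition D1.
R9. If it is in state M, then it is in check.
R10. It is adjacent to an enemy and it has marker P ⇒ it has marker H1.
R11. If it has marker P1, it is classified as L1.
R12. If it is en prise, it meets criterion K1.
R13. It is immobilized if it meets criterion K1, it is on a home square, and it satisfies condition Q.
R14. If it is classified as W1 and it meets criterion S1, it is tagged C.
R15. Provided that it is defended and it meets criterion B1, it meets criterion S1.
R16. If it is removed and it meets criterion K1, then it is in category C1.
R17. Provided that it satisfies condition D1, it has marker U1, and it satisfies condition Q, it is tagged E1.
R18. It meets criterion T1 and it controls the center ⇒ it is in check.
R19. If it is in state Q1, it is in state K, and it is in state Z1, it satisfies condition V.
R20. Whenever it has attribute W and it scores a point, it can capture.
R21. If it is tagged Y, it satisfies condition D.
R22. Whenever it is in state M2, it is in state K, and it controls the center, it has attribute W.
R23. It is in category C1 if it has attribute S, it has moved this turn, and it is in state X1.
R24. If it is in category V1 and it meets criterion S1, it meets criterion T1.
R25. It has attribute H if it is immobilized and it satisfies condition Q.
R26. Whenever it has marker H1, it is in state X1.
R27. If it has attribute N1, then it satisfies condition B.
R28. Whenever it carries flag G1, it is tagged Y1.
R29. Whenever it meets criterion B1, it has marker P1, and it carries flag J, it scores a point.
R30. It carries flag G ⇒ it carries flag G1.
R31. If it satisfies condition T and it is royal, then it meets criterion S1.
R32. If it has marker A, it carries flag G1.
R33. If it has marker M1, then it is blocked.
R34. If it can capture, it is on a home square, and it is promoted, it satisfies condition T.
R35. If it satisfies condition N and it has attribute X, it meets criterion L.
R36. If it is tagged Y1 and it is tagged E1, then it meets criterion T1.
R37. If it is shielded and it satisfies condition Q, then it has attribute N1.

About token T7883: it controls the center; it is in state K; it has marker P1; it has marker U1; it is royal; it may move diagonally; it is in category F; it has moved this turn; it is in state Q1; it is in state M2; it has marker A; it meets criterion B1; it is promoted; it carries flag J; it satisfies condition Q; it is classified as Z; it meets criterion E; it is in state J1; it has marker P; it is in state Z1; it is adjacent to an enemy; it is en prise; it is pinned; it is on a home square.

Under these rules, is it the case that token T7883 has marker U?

Yes

By R7 (it is in category F, it may move diagonally, it has moved this turn): it has attribute X.
By R8 (it is classified as Z): it satisfies condition D1.
By R10 (it is adjacent to an enemy, it has marker P): it has marker H1.
By R11 (it has marker P1): it is classified as L1.
By R12 (it is en prise): it meets criterion K1.
By R13 (it meets criterion K1, it is on a home square, it satisfies condition Q): it is immobilized.
By R17 (it satisfies condition D1, it has marker U1, it satisfies condition Q): it is tagged E1.
By R19 (it is in state Q1, it is in state K, it is in state Z1): it satisfies condition V.
By R22 (it is in state M2, it is in state K, it controls the center): it has attribute W.
By R25 (it is immobilized, it satisfies condition Q): it has attribute H.
By R26 (it has marker H1): it is in state X1.
By R29 (it meets criterion B1, it has marker P1, it carries flag J): it scores a point.
By R32 (it has marker A): it carries flag G1.
By R1 (it is classified as L1, it satisfies condition V): it is shielded.
By R20 (it has attribute W, it scores a point): it can capture.
By R28 (it carries flag G1): it is tagged Y1.
By R34 (it can capture, it is on a home square, it is promoted): it satisfies condition T.
By R36 (it is tagged Y1, it is tagged E1): it meets criterion T1.
By R37 (it is shielded, it satisfies condition Q): it has attribute N1.
By R18 (it meets criterion T1, it controls the center): it is in check.
By R27 (it has attribute N1): it satisfies condition B.
By R31 (it satisfies condition T, it is royal): it meets criterion S1.
By R3 (it is in check, it has moved this turn): it has attribute S.
By R5 (it meets criterion S1, it satisfies condition B, it has attribute H): it is in category F1.
By R23 (it has attribute S, it has moved this turn, it is in state X1): it is in category C1.
By R4 (it is in category C1): it satisfies condition N.
By R35 (it satisfies condition N, it has attribute X): it meets criterion L.
By R2 (it meets criterion L, it is in category F1): it has marker U.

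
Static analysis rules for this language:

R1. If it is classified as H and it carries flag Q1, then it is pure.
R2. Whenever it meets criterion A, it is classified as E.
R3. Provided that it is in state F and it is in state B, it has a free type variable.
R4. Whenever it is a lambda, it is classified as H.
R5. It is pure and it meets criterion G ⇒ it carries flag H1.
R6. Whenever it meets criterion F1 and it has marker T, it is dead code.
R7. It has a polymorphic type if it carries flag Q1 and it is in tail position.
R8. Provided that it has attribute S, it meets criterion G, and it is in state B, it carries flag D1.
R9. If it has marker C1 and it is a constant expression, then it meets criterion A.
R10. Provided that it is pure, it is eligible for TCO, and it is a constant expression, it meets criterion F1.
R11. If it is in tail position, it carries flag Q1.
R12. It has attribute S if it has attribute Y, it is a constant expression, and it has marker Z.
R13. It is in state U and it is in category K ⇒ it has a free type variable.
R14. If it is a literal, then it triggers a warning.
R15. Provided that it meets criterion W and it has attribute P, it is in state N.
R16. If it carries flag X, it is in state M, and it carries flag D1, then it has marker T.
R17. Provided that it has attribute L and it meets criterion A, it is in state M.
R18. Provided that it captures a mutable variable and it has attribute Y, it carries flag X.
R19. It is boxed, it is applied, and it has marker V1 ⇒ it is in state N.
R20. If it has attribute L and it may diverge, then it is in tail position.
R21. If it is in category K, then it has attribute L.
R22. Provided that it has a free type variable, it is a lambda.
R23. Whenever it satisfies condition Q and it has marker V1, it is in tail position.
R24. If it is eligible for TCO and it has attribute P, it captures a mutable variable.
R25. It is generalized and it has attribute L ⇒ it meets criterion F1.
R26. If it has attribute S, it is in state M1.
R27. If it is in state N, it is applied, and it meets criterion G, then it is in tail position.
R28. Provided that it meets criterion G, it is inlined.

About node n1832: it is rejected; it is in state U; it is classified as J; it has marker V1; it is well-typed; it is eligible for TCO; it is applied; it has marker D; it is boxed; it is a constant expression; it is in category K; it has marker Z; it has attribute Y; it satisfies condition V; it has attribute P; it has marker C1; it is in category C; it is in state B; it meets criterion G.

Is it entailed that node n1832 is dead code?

By R9 (it has marker C1, it is a constant expression): it meets criterion A.
By R12 (it has attribute Y, it is a constant expression, it has marker Z): it has attribute S.
By R13 (it is in state U, it is in category K): it has a free type variable.
By R19 (it is boxed, it is applied, it has marker V1): it is in state N.
By R21 (it is in category K): it has attribute L.
By R22 (it has a free type variable): it is a lambda.
By R24 (it is eligible for TCO, it has attribute P): it captures a mutable variable.
By R27 (it is in state N, it is applied, it meets criterion G): it is in tail position.
By R4 (it is a lambda): it is classified as H.
By R8 (it has attribute S, it meets criterion G, it is in state B): it carries flag D1.
By R11 (it is in tail position): it carries flag Q1.
By R17 (it has attribute L, it meets criterion A): it is in state M.
By R18 (it captures a mutable variable, it has attribute Y): it carries flag X.
By R1 (it is classified as H, it carries flag Q1): it is pure.
By R10 (it is pure, it is eligible for TCO, it is a constant expression): it meets criterion F1.
By R16 (it carries flag X, it is in state M, it carries flag D1): it has marker T.
By R6 (it meets criterion F1, it has marker T): it is dead code.

Yes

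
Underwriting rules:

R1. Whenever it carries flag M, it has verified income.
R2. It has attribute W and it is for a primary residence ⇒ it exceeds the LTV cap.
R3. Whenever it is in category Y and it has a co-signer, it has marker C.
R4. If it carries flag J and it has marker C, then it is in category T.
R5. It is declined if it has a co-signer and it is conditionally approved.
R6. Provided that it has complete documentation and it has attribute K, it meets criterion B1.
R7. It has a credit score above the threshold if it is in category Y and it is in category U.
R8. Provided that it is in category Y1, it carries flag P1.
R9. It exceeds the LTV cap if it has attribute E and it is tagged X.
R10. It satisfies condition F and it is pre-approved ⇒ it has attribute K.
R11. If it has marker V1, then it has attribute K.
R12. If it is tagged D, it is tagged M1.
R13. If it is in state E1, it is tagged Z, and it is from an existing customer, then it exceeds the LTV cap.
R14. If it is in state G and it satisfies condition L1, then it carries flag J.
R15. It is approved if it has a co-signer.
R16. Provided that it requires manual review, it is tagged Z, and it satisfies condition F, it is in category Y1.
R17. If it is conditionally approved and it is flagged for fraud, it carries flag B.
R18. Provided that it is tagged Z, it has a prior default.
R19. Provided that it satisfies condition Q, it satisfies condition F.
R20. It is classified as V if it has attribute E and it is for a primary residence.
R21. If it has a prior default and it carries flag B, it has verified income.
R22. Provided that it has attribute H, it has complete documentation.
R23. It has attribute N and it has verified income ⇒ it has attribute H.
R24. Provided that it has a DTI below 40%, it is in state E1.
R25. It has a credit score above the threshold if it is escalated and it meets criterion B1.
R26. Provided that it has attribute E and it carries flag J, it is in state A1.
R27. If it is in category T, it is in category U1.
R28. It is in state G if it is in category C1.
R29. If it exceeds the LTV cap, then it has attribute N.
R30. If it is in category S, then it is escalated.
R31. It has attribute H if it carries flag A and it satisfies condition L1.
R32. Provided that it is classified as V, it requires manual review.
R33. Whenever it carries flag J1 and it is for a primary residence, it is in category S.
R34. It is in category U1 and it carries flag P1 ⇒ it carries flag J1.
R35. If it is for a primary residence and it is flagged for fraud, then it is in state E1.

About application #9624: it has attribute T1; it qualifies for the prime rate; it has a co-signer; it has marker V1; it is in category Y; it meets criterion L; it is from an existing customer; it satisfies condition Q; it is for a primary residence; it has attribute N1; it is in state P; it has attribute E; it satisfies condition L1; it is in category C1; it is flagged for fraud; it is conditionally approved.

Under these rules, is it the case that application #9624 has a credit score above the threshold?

Forward chaining from the given facts derives: has marker C, is declined, has attribute K, is approved, carries flag B, satisfies condition F, is classified as V, is in state G, requires manual review, is in state E1, carries flag J, is in state A1, is in category T, is in category U1.
Rules concluding "it has a credit score above the threshold": R7 needs "it is in category U"; R25 needs "it is escalated" — none of these are established.

No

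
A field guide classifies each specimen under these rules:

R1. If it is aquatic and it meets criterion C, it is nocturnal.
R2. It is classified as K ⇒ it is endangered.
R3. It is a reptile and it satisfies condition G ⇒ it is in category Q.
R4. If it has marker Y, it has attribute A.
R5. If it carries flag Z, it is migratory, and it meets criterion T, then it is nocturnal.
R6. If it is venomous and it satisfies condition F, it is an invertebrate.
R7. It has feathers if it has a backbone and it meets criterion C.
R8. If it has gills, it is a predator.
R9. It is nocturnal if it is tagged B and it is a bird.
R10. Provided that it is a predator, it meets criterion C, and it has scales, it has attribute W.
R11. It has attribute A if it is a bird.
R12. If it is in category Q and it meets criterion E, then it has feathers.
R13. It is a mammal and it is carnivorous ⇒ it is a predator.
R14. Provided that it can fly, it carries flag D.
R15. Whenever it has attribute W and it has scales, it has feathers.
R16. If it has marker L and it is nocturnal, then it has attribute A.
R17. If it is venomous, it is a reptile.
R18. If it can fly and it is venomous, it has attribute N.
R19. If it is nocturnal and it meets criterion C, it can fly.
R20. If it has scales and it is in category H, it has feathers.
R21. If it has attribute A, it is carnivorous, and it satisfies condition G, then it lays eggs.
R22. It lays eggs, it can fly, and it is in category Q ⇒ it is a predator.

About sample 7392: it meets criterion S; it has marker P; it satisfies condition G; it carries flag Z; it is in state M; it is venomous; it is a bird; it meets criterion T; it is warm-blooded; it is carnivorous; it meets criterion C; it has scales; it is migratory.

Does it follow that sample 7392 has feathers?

By R5 (it carries flag Z, it is migratory, it meets criterion T): it is nocturnal.
By R11 (it is a bird): it has attribute A.
By R17 (it is venomous): it is a reptile.
By R19 (it is nocturnal, it meets criterion C): it can fly.
By R21 (it has attribute A, it is carnivorous, it satisfies condition G): it lays eggs.
By R3 (it is a reptile, it satisfies condition G): it is in category Q.
By R22 (it lays eggs, it can fly, it is in category Q): it is a predator.
By R10 (it is a predator, it meets criterion C, it has scales): it has attribute W.
By R15 (it has attribute W, it has scales): it has feathers.

Yes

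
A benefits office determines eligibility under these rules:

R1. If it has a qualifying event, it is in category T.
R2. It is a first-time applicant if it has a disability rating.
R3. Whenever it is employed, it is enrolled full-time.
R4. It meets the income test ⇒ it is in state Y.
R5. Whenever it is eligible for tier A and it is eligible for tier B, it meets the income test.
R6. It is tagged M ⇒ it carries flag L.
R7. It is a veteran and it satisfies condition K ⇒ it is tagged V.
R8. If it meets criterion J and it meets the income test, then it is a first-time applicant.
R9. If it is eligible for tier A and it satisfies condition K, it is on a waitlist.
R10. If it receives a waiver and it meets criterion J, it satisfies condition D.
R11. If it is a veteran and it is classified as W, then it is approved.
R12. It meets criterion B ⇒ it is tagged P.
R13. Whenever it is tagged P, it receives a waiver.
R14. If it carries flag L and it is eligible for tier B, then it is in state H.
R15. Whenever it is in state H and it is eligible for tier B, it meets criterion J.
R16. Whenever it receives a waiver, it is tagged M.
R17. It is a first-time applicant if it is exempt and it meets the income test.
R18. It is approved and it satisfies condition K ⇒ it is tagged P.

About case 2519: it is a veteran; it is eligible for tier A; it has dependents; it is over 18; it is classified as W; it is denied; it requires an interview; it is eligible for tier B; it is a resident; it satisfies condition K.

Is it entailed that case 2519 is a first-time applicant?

Yes

By R5 (it is eligible for tier A, it is eligible for tier B): it meets the income test.
By R11 (it is a veteran, it is classified as W): it is approved.
By R18 (it is approved, it satisfies condition K): it is tagged P.
By R13 (it is tagged P): it receives a waiver.
By R16 (it receives a waiver): it is tagged M.
By R6 (it is tagged M): it carries flag L.
By R14 (it carries flag L, it is eligible for tier B): it is in state H.
By R15 (it is in state H, it is eligible for tier B): it meets criterion J.
By R8 (it meets criterion J, it meets the income test): it is a first-time applicant.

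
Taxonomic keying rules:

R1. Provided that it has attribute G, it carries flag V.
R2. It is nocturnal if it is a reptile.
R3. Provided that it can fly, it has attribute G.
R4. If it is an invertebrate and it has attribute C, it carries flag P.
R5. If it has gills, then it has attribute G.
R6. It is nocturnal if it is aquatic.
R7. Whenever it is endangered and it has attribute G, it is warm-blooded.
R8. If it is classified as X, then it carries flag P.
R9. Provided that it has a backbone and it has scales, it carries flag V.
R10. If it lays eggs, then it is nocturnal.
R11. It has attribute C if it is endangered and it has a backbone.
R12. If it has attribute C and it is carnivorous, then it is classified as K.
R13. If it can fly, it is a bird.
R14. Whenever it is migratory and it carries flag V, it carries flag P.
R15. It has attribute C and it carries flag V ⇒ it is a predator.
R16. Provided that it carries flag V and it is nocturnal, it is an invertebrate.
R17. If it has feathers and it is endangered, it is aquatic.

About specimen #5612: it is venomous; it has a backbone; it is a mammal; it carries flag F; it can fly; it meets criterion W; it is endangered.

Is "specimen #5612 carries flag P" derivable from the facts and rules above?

No

Forward chaining from the given facts derives: has attribute G, is warm-blooded, has attribute C, is a bird, carries flag V, is a predator.
Rules concluding "it carries flag P": R4 needs "it is an invertebrate"; R8 needs "it is classified as X"; R14 needs "it is migratory" — none of these are established.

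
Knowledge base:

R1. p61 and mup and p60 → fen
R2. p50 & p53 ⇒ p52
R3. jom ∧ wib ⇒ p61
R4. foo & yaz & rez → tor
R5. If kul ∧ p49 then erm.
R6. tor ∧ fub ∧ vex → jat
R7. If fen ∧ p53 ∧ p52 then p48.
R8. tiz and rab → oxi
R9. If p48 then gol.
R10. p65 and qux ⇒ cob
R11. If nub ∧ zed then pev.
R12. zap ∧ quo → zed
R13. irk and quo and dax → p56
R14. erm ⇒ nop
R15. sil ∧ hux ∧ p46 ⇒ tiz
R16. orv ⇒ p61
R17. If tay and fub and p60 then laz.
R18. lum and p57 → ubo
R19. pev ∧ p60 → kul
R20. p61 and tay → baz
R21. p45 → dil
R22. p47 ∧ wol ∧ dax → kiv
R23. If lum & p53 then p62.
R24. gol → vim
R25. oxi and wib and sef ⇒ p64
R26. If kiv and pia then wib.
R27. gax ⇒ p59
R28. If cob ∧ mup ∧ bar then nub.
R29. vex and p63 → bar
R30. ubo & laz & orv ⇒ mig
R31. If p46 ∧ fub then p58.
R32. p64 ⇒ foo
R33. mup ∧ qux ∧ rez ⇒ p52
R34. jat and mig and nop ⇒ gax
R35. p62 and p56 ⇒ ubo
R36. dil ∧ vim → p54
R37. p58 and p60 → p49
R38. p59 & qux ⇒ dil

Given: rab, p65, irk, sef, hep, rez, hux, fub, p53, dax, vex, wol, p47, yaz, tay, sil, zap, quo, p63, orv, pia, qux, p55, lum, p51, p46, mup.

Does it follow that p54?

Forward chaining from the given facts derives: cob, zed, p56, tiz, p61, baz, kiv, p62, wib, bar, p58, p52, ubo, oxi, p64, nub, foo, tor, jat, pev.
The only rule concluding p54 is R36, which needs dil; that is never established.

No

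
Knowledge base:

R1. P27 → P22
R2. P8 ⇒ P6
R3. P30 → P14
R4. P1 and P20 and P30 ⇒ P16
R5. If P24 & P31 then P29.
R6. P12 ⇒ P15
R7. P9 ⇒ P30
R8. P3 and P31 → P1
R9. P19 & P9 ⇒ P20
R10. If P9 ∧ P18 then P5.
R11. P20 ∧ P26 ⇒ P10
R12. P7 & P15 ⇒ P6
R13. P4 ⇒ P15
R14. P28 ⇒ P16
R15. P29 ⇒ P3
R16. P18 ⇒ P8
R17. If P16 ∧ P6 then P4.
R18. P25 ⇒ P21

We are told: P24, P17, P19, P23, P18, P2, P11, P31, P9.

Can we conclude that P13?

Forward chaining from the given facts derives: P29, P30, P20, P5, P3, P8, P6, P14, P1, P16, P4, P15.
No rule has P13 as its conclusion, and it is not among the given facts.

No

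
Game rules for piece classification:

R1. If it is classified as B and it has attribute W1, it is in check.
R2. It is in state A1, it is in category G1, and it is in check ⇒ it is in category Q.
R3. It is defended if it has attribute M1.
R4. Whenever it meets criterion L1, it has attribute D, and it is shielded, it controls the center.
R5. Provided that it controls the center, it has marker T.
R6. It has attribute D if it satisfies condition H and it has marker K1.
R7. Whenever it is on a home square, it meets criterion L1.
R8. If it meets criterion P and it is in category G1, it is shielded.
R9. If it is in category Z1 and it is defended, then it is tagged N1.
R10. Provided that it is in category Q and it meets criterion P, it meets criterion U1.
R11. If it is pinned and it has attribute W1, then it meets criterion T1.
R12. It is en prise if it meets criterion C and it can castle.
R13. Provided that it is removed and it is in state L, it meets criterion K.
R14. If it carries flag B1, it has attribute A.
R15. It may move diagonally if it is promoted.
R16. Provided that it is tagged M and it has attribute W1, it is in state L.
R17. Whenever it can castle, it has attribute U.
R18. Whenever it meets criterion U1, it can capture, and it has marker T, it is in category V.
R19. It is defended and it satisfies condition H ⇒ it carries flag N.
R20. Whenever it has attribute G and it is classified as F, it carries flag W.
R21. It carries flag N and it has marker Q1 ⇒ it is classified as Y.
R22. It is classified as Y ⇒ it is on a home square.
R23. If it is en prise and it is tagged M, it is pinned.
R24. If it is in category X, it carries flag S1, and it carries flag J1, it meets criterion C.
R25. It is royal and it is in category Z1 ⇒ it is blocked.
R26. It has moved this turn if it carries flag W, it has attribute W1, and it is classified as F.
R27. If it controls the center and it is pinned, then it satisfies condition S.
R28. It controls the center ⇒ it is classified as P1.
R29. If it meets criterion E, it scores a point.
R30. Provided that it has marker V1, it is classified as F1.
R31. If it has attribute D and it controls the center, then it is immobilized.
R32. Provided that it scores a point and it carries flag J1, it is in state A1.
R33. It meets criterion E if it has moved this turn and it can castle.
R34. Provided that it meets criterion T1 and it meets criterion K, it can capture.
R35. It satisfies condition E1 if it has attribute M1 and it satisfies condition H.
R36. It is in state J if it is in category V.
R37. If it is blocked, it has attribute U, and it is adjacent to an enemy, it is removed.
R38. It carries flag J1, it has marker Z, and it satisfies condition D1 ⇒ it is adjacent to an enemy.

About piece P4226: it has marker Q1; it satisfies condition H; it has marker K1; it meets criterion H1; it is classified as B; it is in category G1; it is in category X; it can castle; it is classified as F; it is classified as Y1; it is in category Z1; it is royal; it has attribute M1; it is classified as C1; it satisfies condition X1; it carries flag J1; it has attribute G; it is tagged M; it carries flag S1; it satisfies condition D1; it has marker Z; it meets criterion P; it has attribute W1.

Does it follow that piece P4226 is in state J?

Yes

By R1 (it is classified as B, it has attribute W1): it is in check.
By R3 (it has attribute M1): it is defended.
By R6 (it satisfies condition H, it has marker K1): it has attribute D.
By R8 (it meets criterion P, it is in category G1): it is shielded.
By R16 (it is tagged M, it has attribute W1): it is in state L.
By R17 (it can castle): it has attribute U.
By R19 (it is defended, it satisfies condition H): it carries flag N.
By R20 (it has attribute G, it is classified as F): it carries flag W.
By R21 (it carries flag N, it has marker Q1): it is classified as Y.
By R22 (it is classified as Y): it is on a home square.
By R24 (it is in category X, it carries flag S1, it carries flag J1): it meets criterion C.
By R25 (it is royal, it is in category Z1): it is blocked.
By R26 (it carries flag W, it has attribute W1, it is classified as F): it has moved this turn.
By R33 (it has moved this turn, it can castle): it meets criterion E.
By R38 (it carries flag J1, it has marker Z, it satisfies condition D1): it is adjacent to an enemy.
By R7 (it is on a home square): it meets criterion L1.
By R12 (it meets criterion C, it can castle): it is en prise.
By R23 (it is en prise, it is tagged M): it is pinned.
By R29 (it meets criterion E): it scores a point.
By R32 (it scores a point, it carries flag J1): it is in state A1.
By R37 (it is blocked, it has attribute U, it is adjacent to an enemy): it is removed.
By R2 (it is in state A1, it is in category G1, it is in check): it is in category Q.
By R4 (it meets criterion L1, it has attribute D, it is shielded): it controls the center.
By R5 (it controls the center): it has marker T.
By R10 (it is in category Q, it meets criterion P): it meets criterion U1.
By R11 (it is pinned, it has attribute W1): it meets criterion T1.
By R13 (it is removed, it is in state L): it meets criterion K.
By R34 (it meets criterion T1, it meets criterion K): it can capture.
By R18 (it meets criterion U1, it can capture, it has marker T): it is in category V.
By R36 (it is in category V): it is in state J.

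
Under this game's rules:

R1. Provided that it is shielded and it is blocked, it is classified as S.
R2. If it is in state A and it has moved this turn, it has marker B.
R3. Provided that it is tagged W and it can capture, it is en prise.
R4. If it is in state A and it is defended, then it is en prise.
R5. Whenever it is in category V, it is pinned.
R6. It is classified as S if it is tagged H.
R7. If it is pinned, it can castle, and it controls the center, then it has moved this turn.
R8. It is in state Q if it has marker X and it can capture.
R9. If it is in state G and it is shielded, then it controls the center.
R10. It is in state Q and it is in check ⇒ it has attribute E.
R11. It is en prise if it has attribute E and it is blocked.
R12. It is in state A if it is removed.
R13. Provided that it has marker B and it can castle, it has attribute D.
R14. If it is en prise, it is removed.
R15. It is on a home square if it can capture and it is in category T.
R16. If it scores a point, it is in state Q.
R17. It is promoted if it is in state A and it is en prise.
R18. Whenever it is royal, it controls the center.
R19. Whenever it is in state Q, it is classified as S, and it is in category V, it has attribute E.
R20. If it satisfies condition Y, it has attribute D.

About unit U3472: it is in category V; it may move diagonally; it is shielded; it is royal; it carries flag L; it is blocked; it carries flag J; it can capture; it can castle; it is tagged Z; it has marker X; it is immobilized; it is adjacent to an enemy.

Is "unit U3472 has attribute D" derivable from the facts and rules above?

By R1 (it is shielded, it is blocked): it is classified as S.
By R5 (it is in category V): it is pinned.
By R8 (it has marker X, it can capture): it is in state Q.
By R18 (it is royal): it controls the center.
By R19 (it is in state Q, it is classified as S, it is in category V): it has attribute E.
By R7 (it is pinned, it can castle, it controls the center): it has moved this turn.
By R11 (it has attribute E, it is blocked): it is en prise.
By R14 (it is en prise): it is removed.
By R12 (it is removed): it is in state A.
By R2 (it is in state A, it has moved this turn): it has marker B.
By R13 (it has marker B, it can castle): it has attribute D.

Yes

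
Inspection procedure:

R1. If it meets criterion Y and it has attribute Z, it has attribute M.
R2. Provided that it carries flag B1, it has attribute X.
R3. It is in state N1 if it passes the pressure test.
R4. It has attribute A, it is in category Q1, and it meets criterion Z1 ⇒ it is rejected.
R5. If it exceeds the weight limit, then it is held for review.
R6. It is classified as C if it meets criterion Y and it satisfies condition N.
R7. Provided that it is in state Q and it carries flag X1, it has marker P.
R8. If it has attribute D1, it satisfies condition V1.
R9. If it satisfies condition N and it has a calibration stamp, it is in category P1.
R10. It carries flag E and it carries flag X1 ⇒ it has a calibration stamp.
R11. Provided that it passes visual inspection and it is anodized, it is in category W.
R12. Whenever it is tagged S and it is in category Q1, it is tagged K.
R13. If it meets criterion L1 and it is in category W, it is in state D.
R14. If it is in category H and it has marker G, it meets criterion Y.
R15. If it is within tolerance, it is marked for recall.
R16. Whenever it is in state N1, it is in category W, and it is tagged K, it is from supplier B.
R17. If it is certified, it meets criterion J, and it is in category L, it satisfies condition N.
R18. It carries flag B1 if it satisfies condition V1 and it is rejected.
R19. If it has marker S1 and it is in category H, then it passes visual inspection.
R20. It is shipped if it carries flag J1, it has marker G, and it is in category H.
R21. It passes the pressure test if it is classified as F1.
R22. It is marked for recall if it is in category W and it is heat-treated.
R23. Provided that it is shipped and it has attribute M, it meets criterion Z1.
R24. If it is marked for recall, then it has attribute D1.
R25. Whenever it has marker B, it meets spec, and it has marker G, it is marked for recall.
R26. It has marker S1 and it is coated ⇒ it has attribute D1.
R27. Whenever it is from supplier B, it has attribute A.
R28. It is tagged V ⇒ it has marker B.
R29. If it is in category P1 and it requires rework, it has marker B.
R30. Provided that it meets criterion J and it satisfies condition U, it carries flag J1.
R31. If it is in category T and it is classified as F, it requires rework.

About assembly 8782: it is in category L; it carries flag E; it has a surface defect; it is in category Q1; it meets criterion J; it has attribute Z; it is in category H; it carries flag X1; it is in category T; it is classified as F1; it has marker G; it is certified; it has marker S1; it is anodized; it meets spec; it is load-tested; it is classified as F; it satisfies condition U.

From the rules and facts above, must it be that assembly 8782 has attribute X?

No

Forward chaining from the given facts derives: has a calibration stamp, meets criterion Y, satisfies condition N, passes visual inspection, passes the pressure test, carries flag J1, requires rework, has attribute M, is in state N1, is classified as C, is in category P1, is in category W, is shipped, meets criterion Z1, has marker B, is marked for recall, has attribute D1, satisfies condition V1.
The only rule concluding "it has attribute X" is R2, which needs "it carries flag B1"; that is never established.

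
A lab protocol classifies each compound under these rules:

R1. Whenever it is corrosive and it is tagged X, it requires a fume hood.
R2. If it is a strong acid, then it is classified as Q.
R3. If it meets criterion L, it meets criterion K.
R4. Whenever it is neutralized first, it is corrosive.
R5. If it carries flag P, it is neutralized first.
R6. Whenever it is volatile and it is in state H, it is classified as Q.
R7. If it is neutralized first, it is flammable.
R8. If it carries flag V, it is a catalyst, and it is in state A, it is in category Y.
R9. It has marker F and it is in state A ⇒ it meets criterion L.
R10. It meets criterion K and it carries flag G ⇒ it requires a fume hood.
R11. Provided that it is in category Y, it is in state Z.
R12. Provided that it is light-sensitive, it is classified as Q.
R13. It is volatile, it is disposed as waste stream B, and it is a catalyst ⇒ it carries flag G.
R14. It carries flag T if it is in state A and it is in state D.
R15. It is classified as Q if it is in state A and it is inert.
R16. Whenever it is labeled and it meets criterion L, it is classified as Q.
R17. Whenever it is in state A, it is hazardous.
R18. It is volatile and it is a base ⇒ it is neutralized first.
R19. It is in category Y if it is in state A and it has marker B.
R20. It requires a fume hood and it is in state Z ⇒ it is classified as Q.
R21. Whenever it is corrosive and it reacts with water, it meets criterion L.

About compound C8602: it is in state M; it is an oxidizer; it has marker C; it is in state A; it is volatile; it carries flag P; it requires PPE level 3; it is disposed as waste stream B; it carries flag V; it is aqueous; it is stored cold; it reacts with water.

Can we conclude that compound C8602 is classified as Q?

No

Forward chaining from the given facts derives: is neutralized first, is flammable, is hazardous, is corrosive, meets criterion L, meets criterion K.
Rules concluding "it is classified as Q": R2 needs "it is a strong acid"; R6 needs "it is in state H"; R12 needs "it is light-sensitive"; R15 needs "it is inert"; R16 needs "it is labeled"; R20 needs "it requires a fume hood" — none of these are established.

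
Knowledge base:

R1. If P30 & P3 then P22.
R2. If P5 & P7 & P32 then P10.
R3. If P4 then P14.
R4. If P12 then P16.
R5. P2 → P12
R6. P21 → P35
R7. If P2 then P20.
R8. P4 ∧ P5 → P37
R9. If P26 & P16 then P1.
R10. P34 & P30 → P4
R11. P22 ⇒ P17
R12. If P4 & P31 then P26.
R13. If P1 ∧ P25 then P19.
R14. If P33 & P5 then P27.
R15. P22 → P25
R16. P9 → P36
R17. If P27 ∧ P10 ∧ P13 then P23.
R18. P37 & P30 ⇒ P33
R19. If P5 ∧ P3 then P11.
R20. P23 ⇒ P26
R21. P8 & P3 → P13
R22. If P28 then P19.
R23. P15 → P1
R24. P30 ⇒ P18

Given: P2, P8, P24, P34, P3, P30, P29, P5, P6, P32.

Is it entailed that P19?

Forward chaining from the given facts derives: P22, P12, P20, P4, P17, P25, P11, P13, P18, P14, P16, P37, P33, P27.
Rules concluding P19: R13 needs P1; R22 needs P28 — none of these are established.

No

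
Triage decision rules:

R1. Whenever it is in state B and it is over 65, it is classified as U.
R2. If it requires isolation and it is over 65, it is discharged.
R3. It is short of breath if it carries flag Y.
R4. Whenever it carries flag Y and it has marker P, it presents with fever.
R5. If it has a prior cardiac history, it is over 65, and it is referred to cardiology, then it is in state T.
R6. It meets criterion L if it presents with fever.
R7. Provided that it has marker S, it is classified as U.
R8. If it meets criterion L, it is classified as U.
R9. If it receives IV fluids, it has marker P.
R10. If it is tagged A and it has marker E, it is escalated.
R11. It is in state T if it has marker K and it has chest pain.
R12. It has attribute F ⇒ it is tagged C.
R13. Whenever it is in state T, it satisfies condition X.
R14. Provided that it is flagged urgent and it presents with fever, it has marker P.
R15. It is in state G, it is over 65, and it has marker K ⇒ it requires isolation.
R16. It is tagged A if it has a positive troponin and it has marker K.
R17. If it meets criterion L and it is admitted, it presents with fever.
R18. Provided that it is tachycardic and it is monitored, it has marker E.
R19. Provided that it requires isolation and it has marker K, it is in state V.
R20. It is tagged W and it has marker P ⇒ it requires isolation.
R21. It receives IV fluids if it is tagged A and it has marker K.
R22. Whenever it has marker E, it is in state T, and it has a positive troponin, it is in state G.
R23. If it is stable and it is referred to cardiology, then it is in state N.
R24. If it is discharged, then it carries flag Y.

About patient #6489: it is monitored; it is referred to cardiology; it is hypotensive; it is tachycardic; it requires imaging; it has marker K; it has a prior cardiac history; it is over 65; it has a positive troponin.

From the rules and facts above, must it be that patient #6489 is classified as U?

By R5 (it has a prior cardiac history, it is over 65, it is referred to cardiology): it is in state T.
By R16 (it has a positive troponin, it has marker K): it is tagged A.
By R18 (it is tachycardic, it is monitored): it has marker E.
By R21 (it is tagged A, it has marker K): it receives IV fluids.
By R22 (it has marker E, it is in state T, it has a positive troponin): it is in state G.
By R9 (it receives IV fluids): it has marker P.
By R15 (it is in state G, it is over 65, it has marker K): it requires isolation.
By R2 (it requires isolation, it is over 65): it is discharged.
By R24 (it is discharged): it carries flag Y.
By R4 (it carries flag Y, it has marker P): it presents with fever.
By R6 (it presents with fever): it meets criterion L.
By R8 (it meets criterion L): it is classified as U.

Yes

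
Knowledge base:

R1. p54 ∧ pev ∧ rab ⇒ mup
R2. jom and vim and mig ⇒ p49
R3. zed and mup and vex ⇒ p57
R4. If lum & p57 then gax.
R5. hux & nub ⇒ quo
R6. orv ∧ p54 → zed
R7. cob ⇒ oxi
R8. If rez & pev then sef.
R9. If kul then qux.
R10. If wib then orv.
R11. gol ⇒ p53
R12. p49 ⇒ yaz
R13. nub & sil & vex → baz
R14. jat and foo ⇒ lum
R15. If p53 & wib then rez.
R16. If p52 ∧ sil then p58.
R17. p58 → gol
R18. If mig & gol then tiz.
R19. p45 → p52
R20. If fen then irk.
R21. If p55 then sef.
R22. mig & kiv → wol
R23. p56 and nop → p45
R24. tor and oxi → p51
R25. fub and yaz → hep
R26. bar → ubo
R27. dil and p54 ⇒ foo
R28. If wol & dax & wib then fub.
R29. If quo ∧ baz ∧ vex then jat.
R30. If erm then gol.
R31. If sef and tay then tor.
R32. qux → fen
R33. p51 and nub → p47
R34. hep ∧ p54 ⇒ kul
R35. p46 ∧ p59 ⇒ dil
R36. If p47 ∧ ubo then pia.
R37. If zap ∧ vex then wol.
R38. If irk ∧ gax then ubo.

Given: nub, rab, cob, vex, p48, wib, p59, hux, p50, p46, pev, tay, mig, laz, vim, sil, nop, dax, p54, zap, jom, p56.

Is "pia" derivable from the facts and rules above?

Yes

mup  (by R1: p54, pev, rab)
p49  (by R2: jom, vim, mig)
quo  (by R5: hux, nub)
oxi  (by R7: cob)
orv  (by R10: wib)
yaz  (by R12: p49)
baz  (by R13: nub, sil, vex)
p45  (by R23: p56, nop)
jat  (by R29: quo, baz, vex)
dil  (by R35: p46, p59)
wol  (by R37: zap, vex)
zed  (by R6: orv, p54)
p52  (by R19: p45)
foo  (by R27: dil, p54)
fub  (by R28: wol, dax, wib)
p57  (by R3: zed, mup, vex)
lum  (by R14: jat, foo)
p58  (by R16: p52, sil)
gol  (by R17: p58)
hep  (by R25: fub, yaz)
kul  (by R34: hep, p54)
gax  (by R4: lum, p57)
qux  (by R9: kul)
p53  (by R11: gol)
rez  (by R15: p53, wib)
fen  (by R32: qux)
sef  (by R8: rez, pev)
irk  (by R20: fen)
tor  (by R31: sef, tay)
ubo  (by R38: irk, gax)
p51  (by R24: tor, oxi)
p47  (by R33: p51, nub)
pia  (by R36: p47, ubo)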